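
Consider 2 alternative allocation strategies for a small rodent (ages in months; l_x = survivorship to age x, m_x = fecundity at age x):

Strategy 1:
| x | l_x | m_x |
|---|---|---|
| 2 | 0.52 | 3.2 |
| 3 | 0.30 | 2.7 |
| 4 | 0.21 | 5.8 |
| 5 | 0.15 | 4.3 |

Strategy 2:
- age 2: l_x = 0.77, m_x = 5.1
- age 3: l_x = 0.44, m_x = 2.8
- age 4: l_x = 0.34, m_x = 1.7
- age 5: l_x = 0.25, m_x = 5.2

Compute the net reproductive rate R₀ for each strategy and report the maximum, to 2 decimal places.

Strategy 1: R₀ = 0.52×3.2 + 0.30×2.7 + 0.21×5.8 + 0.15×4.3 = 4.3370
Strategy 2: R₀ = 0.77×5.1 + 0.44×2.8 + 0.34×1.7 + 0.25×5.2 = 7.0370
Highest R₀: strategy 2 with 7.0370.

7.04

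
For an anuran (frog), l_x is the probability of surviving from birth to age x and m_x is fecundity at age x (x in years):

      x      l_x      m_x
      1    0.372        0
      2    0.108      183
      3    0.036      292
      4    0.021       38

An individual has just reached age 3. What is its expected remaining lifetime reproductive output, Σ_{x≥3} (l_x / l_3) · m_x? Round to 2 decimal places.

314.17

l_3 = 0.036. Conditional survival from age 3 to x is l_x / l_3.
  x=3: (0.036/0.036) × 292 = 292.0000
  x=4: (0.021/0.036) × 38 = 22.1667
Sum = 292.0000 + 22.1667 = 314.1667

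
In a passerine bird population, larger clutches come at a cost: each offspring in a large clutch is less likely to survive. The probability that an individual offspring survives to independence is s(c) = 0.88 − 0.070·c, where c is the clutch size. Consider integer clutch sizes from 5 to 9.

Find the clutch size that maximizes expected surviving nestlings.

6

Expected surviving nestlings = c × s(c):
  c=5: 5 × 0.530 = 2.650
  c=6: 6 × 0.460 = 2.760
  c=7: 7 × 0.390 = 2.730
  c=8: 8 × 0.320 = 2.560
  c=9: 9 × 0.250 = 2.250
Maximum at c = 6 (2.760 surviving nestlings).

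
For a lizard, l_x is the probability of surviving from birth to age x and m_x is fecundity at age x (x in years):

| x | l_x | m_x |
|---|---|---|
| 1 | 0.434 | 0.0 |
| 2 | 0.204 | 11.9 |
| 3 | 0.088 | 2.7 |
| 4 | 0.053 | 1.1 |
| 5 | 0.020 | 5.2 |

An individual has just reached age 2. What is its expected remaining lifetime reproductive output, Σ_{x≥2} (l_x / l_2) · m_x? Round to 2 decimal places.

13.86

l_2 = 0.204. Conditional survival from age 2 to x is l_x / l_2.
  x=2: (0.204/0.204) × 11.9 = 11.9000
  x=3: (0.088/0.204) × 2.7 = 1.1647
  x=4: (0.053/0.204) × 1.1 = 0.2858
  x=5: (0.020/0.204) × 5.2 = 0.5098
Sum = 11.9000 + 1.1647 + 0.2858 + 0.5098 = 13.8603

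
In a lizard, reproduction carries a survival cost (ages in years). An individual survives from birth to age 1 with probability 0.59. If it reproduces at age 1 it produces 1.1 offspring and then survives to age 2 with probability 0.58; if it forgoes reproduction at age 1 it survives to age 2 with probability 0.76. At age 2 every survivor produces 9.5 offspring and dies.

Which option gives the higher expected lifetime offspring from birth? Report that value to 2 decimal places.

4.26

breed at age 1: R₀ = 0.59 × (1.1 + 0.58 × 9.5) = 0.59 × 6.6100 = 3.8999
delay to age 2: R₀ = 0.59 × (0.76 × 9.5) = 0.59 × 7.2200 = 4.2598
Higher: delay to age 2 (4.2598).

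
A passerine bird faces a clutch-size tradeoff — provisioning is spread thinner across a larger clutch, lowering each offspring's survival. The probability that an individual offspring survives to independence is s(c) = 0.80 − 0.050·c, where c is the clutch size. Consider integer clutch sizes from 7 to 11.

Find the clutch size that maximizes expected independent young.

Expected independent young = c × s(c):
  c=7: 7 × 0.450 = 3.150
  c=8: 8 × 0.400 = 3.200
  c=9: 9 × 0.350 = 3.150
  c=10: 10 × 0.300 = 3.000
  c=11: 11 × 0.250 = 2.750
Maximum at c = 8 (3.200 independent young).

8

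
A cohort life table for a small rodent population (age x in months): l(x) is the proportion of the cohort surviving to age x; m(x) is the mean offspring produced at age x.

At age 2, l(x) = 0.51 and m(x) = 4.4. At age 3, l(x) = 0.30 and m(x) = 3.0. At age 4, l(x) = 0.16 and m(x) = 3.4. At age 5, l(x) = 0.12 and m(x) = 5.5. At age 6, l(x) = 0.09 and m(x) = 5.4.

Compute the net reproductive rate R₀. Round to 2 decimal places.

4.83

R₀ = Σ l(x) m(x):
  age 2: 0.51 × 4.4 = 2.2440
  age 3: 0.30 × 3.0 = 0.9000
  age 4: 0.16 × 3.4 = 0.5440
  age 5: 0.12 × 5.5 = 0.6600
  age 6: 0.09 × 5.4 = 0.4860
R₀ = 2.2440 + 0.9000 + 0.5440 + 0.6600 + 0.4860 = 4.8340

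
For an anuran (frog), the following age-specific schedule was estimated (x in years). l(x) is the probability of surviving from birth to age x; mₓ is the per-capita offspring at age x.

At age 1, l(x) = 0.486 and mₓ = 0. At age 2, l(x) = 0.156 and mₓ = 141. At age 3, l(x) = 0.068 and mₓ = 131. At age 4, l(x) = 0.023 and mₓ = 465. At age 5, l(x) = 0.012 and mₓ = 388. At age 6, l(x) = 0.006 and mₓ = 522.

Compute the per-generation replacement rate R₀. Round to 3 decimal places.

R₀ = Σ l(x) mₓ:
  age 1: 0.486 × 0 = 0.0000
  age 2: 0.156 × 141 = 21.9960
  age 3: 0.068 × 131 = 8.9080
  age 4: 0.023 × 465 = 10.6950
  age 5: 0.012 × 388 = 4.6560
  age 6: 0.006 × 522 = 3.1320
R₀ = 0.0000 + 21.9960 + 8.9080 + 10.6950 + 4.6560 + 3.1320 = 49.3870

49.387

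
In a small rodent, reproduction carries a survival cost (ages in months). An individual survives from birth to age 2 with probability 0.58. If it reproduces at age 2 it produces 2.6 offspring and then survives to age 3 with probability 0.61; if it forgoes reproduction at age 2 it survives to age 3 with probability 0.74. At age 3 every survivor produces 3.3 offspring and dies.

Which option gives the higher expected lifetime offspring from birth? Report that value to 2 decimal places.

2.68

breed at age 2: R₀ = 0.58 × (2.6 + 0.61 × 3.3) = 0.58 × 4.6130 = 2.6755
delay to age 3: R₀ = 0.58 × (0.74 × 3.3) = 0.58 × 2.4420 = 1.4164
Higher: breed at age 2 (2.6755).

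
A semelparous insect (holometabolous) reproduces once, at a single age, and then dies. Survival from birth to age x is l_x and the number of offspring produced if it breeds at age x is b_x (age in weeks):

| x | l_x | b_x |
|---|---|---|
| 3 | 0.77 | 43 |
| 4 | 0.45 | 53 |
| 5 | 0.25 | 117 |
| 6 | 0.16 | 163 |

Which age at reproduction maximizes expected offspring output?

3

Expected offspring if breeding at age x = l_x × b_x:
  age 3: 0.77 × 43 = 33.110
  age 4: 0.45 × 53 = 23.850
  age 5: 0.25 × 117 = 29.250
  age 6: 0.16 × 163 = 26.080
Maximum at age 3 (33.110).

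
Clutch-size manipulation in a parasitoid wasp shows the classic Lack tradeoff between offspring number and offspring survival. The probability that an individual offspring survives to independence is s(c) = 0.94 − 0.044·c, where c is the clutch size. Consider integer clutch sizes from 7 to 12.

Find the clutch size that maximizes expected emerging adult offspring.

Expected emerging adult offspring = c × s(c):
  c=7: 7 × 0.632 = 4.424
  c=8: 8 × 0.588 = 4.704
  c=9: 9 × 0.544 = 4.896
  c=10: 10 × 0.500 = 5.000
  c=11: 11 × 0.456 = 5.016
  c=12: 12 × 0.412 = 4.944
Maximum at c = 11 (5.016 emerging adult offspring).

11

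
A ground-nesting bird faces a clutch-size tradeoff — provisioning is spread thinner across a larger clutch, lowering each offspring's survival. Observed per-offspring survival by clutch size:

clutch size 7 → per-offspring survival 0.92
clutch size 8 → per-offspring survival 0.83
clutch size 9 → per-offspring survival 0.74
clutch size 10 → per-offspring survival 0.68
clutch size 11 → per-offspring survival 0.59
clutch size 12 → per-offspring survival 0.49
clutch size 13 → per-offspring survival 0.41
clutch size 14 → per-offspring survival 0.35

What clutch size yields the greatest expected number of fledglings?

Expected fledglings = c × s(c):
  c=7: 7 × 0.92 = 6.440
  c=8: 8 × 0.83 = 6.640
  c=9: 9 × 0.74 = 6.660
  c=10: 10 × 0.68 = 6.800
  c=11: 11 × 0.59 = 6.490
  c=12: 12 × 0.49 = 5.880
  c=13: 13 × 0.41 = 5.330
  c=14: 14 × 0.35 = 4.900
Maximum at c = 10 (6.800 fledglings).

10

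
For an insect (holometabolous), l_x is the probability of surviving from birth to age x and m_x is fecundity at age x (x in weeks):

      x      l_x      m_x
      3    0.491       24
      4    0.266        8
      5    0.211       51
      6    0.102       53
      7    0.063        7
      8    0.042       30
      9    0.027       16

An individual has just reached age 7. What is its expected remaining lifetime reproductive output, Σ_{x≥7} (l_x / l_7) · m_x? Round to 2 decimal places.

l_7 = 0.063. Conditional survival from age 7 to x is l_x / l_7.
  x=7: (0.063/0.063) × 7 = 7.0000
  x=8: (0.042/0.063) × 30 = 20.0000
  x=9: (0.027/0.063) × 16 = 6.8571
Sum = 7.0000 + 20.0000 + 6.8571 = 33.8571

33.86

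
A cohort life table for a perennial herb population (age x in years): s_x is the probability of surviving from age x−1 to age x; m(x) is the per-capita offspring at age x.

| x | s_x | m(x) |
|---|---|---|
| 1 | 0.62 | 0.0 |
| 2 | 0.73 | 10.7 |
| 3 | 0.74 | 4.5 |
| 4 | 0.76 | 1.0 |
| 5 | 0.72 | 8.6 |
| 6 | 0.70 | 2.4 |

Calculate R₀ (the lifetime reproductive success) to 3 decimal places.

Survivorship from birth: l_x = s_1·s_2·…·s_x.
  l_1 = 0.62000
  l_2 = 0.45260
  l_3 = 0.33492
  l_4 = 0.25454
  l_5 = 0.18327
  l_6 = 0.12829
R₀ = Σ l_x m(x):
  age 1: 0.62000 × 0.0 = 0.0000
  age 2: 0.45260 × 10.7 = 4.8428
  age 3: 0.33492 × 4.5 = 1.5071
  age 4: 0.25454 × 1.0 = 0.2545
  age 5: 0.18327 × 8.6 = 1.5761
  age 6: 0.12829 × 2.4 = 0.3079
R₀ = 0.0000 + 4.8428 + 1.5071 + 0.2545 + 1.5761 + 0.3079 = 8.4885

8.489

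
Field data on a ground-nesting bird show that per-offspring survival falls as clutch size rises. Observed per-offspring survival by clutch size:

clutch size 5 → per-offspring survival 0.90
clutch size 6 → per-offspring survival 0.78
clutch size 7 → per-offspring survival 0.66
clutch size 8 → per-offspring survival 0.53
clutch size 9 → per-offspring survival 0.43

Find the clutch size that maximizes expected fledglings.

Expected fledglings = c × s(c):
  c=5: 5 × 0.90 = 4.500
  c=6: 6 × 0.78 = 4.680
  c=7: 7 × 0.66 = 4.620
  c=8: 8 × 0.53 = 4.240
  c=9: 9 × 0.43 = 3.870
Maximum at c = 6 (4.680 fledglings).

6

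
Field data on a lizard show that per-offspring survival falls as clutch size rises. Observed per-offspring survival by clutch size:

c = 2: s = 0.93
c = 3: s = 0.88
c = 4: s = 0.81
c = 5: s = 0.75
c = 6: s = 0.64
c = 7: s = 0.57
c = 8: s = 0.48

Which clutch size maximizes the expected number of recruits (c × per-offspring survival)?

Expected recruits = c × s(c):
  c=2: 2 × 0.93 = 1.860
  c=3: 3 × 0.88 = 2.640
  c=4: 4 × 0.81 = 3.240
  c=5: 5 × 0.75 = 3.750
  c=6: 6 × 0.64 = 3.840
  c=7: 7 × 0.57 = 3.990
  c=8: 8 × 0.48 = 3.840
Maximum at c = 7 (3.990 recruits).

7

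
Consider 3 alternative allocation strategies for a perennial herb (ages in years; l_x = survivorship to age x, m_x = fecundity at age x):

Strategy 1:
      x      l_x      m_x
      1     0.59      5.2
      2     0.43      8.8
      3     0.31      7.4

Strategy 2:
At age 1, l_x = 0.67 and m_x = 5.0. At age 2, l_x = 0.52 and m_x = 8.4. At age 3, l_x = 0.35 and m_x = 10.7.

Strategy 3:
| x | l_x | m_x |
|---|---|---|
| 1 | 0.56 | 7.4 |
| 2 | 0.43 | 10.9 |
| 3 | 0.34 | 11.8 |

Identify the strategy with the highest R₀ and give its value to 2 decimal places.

Strategy 1: R₀ = 0.59×5.2 + 0.43×8.8 + 0.31×7.4 = 9.1460
Strategy 2: R₀ = 0.67×5.0 + 0.52×8.4 + 0.35×10.7 = 11.4630
Strategy 3: R₀ = 0.56×7.4 + 0.43×10.9 + 0.34×11.8 = 12.8430
Highest R₀: strategy 3 with 12.8430.

12.84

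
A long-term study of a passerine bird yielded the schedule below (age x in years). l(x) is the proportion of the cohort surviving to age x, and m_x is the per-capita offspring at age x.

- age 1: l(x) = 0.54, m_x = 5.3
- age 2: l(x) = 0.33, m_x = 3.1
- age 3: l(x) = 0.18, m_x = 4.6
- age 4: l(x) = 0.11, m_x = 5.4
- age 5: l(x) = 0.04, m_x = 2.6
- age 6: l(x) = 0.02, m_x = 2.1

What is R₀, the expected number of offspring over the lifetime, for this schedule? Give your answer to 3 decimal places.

R₀ = Σ l(x) m_x:
  age 1: 0.54 × 5.3 = 2.8620
  age 2: 0.33 × 3.1 = 1.0230
  age 3: 0.18 × 4.6 = 0.8280
  age 4: 0.11 × 5.4 = 0.5940
  age 5: 0.04 × 2.6 = 0.1040
  age 6: 0.02 × 2.1 = 0.0420
R₀ = 2.8620 + 1.0230 + 0.8280 + 0.5940 + 0.1040 + 0.0420 = 5.4530

5.453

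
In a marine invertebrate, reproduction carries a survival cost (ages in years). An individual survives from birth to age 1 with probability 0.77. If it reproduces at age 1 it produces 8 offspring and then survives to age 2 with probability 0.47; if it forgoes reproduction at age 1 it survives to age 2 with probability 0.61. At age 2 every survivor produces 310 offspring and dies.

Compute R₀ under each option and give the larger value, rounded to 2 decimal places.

145.61

breed at age 1: R₀ = 0.77 × (8 + 0.47 × 310) = 0.77 × 153.7000 = 118.3490
delay to age 2: R₀ = 0.77 × (0.61 × 310) = 0.77 × 189.1000 = 145.6070
Higher: delay to age 2 (145.6070).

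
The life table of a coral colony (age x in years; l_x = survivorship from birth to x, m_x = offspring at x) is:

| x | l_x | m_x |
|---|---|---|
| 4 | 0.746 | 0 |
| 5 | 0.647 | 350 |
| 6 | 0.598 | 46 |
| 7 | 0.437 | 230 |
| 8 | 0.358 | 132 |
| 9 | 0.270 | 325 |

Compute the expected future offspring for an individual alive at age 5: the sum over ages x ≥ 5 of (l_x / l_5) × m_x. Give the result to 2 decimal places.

756.53

l_5 = 0.647. Conditional survival from age 5 to x is l_x / l_5.
  x=5: (0.647/0.647) × 350 = 350.0000
  x=6: (0.598/0.647) × 46 = 42.5162
  x=7: (0.437/0.647) × 230 = 155.3478
  x=8: (0.358/0.647) × 132 = 73.0386
  x=9: (0.270/0.647) × 325 = 135.6260
Sum = 350.0000 + 42.5162 + 155.3478 + 73.0386 + 135.6260 = 756.5286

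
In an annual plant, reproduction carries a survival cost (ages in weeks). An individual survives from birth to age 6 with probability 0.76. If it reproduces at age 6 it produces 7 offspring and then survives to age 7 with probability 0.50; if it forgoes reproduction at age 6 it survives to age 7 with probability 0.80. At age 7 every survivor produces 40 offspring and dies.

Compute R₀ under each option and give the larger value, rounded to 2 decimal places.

24.32

breed at age 6: R₀ = 0.76 × (7 + 0.50 × 40) = 0.76 × 27.0000 = 20.5200
delay to age 7: R₀ = 0.76 × (0.80 × 40) = 0.76 × 32.0000 = 24.3200
Higher: delay to age 7 (24.3200).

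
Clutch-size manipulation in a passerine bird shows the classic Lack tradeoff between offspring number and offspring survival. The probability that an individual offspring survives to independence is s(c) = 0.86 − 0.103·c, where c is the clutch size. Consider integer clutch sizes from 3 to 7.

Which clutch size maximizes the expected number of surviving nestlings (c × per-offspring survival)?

Expected surviving nestlings = c × s(c):
  c=3: 3 × 0.551 = 1.653
  c=4: 4 × 0.448 = 1.792
  c=5: 5 × 0.345 = 1.725
  c=6: 6 × 0.242 = 1.452
  c=7: 7 × 0.139 = 0.973
Maximum at c = 4 (1.792 surviving nestlings).

4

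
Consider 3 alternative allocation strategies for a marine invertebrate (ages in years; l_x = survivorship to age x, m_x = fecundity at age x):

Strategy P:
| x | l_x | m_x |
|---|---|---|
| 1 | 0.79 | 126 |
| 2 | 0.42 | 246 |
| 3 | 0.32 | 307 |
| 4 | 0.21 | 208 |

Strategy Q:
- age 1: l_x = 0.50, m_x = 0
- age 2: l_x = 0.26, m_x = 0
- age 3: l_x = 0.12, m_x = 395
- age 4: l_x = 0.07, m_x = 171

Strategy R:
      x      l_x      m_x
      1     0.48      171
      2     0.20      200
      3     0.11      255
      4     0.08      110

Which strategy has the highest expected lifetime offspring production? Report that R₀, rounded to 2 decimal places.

344.78

Strategy P: R₀ = 0.79×126 + 0.42×246 + 0.32×307 + 0.21×208 = 344.7800
Strategy Q: R₀ = 0.50×0 + 0.26×0 + 0.12×395 + 0.07×171 = 59.3700
Strategy R: R₀ = 0.48×171 + 0.20×200 + 0.11×255 + 0.08×110 = 158.9300
Highest R₀: strategy P with 344.7800.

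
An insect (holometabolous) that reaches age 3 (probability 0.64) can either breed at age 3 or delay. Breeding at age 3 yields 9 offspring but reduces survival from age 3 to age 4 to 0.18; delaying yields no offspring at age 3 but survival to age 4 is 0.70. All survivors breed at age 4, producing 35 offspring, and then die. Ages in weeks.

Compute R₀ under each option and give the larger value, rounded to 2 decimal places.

15.68

breed at age 3: R₀ = 0.64 × (9 + 0.18 × 35) = 0.64 × 15.3000 = 9.7920
delay to age 4: R₀ = 0.64 × (0.70 × 35) = 0.64 × 24.5000 = 15.6800
Higher: delay to age 4 (15.6800).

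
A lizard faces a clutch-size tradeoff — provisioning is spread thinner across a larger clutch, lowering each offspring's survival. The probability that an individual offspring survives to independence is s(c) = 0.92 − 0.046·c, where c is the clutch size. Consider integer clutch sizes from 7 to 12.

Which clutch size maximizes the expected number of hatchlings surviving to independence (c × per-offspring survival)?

10

Expected hatchlings surviving to independence = c × s(c):
  c=7: 7 × 0.598 = 4.186
  c=8: 8 × 0.552 = 4.416
  c=9: 9 × 0.506 = 4.554
  c=10: 10 × 0.460 = 4.600
  c=11: 11 × 0.414 = 4.554
  c=12: 12 × 0.368 = 4.416
Maximum at c = 10 (4.600 hatchlings surviving to independence).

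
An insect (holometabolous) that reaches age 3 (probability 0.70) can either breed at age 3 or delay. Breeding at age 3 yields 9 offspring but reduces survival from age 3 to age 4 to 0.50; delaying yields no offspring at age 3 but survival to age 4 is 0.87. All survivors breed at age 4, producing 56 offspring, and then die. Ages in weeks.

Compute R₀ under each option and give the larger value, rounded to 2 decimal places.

breed at age 3: R₀ = 0.70 × (9 + 0.50 × 56) = 0.70 × 37.0000 = 25.9000
delay to age 4: R₀ = 0.70 × (0.87 × 56) = 0.70 × 48.7200 = 34.1040
Higher: delay to age 4 (34.1040).

34.10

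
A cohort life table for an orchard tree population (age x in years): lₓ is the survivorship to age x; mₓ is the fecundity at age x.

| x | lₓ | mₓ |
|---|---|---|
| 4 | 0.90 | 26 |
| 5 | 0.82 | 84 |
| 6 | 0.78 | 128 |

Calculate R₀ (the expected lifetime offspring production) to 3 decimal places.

192.120

R₀ = Σ lₓ mₓ:
  age 4: 0.90 × 26 = 23.4000
  age 5: 0.82 × 84 = 68.8800
  age 6: 0.78 × 128 = 99.8400
R₀ = 23.4000 + 68.8800 + 99.8400 = 192.1200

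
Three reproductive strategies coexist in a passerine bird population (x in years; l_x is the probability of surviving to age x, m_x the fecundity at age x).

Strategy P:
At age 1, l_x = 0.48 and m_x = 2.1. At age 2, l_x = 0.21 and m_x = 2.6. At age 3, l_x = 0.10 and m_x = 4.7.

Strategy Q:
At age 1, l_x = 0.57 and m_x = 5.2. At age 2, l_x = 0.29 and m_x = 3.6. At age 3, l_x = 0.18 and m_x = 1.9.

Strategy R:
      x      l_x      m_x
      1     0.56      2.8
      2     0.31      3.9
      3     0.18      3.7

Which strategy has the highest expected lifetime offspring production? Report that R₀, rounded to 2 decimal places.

Strategy P: R₀ = 0.48×2.1 + 0.21×2.6 + 0.10×4.7 = 2.0240
Strategy Q: R₀ = 0.57×5.2 + 0.29×3.6 + 0.18×1.9 = 4.3500
Strategy R: R₀ = 0.56×2.8 + 0.31×3.9 + 0.18×3.7 = 3.4430
Highest R₀: strategy Q with 4.3500.

4.35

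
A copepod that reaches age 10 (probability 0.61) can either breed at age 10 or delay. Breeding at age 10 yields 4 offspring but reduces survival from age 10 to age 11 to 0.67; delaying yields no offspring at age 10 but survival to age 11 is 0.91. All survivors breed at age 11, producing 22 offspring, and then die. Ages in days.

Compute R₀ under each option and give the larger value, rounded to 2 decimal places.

12.21

breed at age 10: R₀ = 0.61 × (4 + 0.67 × 22) = 0.61 × 18.7400 = 11.4314
delay to age 11: R₀ = 0.61 × (0.91 × 22) = 0.61 × 20.0200 = 12.2122
Higher: delay to age 11 (12.2122).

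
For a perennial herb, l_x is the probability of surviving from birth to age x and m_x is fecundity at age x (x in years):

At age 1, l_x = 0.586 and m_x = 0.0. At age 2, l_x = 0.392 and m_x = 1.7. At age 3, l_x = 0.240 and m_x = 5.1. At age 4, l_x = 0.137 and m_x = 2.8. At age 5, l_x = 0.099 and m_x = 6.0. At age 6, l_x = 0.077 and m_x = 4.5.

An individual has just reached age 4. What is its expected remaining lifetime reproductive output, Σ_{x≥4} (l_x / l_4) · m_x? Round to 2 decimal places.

9.66

l_4 = 0.137. Conditional survival from age 4 to x is l_x / l_4.
  x=4: (0.137/0.137) × 2.8 = 2.8000
  x=5: (0.099/0.137) × 6.0 = 4.3358
  x=6: (0.077/0.137) × 4.5 = 2.5292
Sum = 2.8000 + 4.3358 + 2.5292 = 9.6650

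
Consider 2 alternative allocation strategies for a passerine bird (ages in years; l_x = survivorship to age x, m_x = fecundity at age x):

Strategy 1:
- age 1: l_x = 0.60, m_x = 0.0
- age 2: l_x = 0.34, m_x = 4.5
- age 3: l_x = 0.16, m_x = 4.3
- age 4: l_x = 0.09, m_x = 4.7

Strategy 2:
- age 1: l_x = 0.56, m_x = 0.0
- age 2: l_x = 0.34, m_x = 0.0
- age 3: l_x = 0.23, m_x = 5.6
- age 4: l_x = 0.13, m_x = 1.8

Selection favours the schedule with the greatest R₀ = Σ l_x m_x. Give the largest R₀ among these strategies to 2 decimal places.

2.64

Strategy 1: R₀ = 0.60×0.0 + 0.34×4.5 + 0.16×4.3 + 0.09×4.7 = 2.6410
Strategy 2: R₀ = 0.56×0.0 + 0.34×0.0 + 0.23×5.6 + 0.13×1.8 = 1.5220
Highest R₀: strategy 1 with 2.6410.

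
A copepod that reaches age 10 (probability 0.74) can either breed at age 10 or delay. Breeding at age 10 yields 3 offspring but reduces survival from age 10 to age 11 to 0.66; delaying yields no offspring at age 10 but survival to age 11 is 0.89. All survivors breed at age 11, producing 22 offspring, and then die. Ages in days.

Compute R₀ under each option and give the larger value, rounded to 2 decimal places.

14.49

breed at age 10: R₀ = 0.74 × (3 + 0.66 × 22) = 0.74 × 17.5200 = 12.9648
delay to age 11: R₀ = 0.74 × (0.89 × 22) = 0.74 × 19.5800 = 14.4892
Higher: delay to age 11 (14.4892).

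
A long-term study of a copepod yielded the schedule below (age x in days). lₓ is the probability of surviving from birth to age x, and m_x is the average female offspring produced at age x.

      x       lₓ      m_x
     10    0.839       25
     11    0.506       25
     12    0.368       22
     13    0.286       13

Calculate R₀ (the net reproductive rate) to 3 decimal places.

R₀ = Σ lₓ m_x:
  age 10: 0.839 × 25 = 20.9750
  age 11: 0.506 × 25 = 12.6500
  age 12: 0.368 × 22 = 8.0960
  age 13: 0.286 × 13 = 3.7180
R₀ = 20.9750 + 12.6500 + 8.0960 + 3.7180 = 45.4390

45.439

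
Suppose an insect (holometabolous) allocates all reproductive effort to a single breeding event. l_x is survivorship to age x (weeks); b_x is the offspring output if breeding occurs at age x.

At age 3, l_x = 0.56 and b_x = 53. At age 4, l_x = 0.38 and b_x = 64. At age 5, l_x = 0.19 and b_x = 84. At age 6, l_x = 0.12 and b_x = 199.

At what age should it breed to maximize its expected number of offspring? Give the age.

3

Expected offspring if breeding at age x = l_x × b_x:
  age 3: 0.56 × 53 = 29.680
  age 4: 0.38 × 64 = 24.320
  age 5: 0.19 × 84 = 15.960
  age 6: 0.12 × 199 = 23.880
Maximum at age 3 (29.680).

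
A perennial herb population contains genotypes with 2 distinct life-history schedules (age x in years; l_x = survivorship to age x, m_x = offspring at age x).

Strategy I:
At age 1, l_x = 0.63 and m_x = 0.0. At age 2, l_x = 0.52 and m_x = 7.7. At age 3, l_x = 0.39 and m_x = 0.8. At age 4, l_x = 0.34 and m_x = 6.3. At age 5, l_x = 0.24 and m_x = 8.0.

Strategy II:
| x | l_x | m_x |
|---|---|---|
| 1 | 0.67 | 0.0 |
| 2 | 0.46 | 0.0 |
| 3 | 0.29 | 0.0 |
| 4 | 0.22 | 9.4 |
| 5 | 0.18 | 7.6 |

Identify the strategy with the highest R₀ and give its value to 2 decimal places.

8.38

Strategy I: R₀ = 0.63×0.0 + 0.52×7.7 + 0.39×0.8 + 0.34×6.3 + 0.24×8.0 = 8.3780
Strategy II: R₀ = 0.67×0.0 + 0.46×0.0 + 0.29×0.0 + 0.22×9.4 + 0.18×7.6 = 3.4360
Highest R₀: strategy I with 8.3780.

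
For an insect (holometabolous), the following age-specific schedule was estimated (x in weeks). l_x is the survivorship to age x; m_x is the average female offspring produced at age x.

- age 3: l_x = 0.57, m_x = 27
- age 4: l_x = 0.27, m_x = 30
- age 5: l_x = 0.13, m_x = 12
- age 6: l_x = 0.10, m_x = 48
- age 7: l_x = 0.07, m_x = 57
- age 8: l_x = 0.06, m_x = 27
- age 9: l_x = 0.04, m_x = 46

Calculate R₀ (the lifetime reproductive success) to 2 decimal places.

37.30

R₀ = Σ l_x m_x:
  age 3: 0.57 × 27 = 15.3900
  age 4: 0.27 × 30 = 8.1000
  age 5: 0.13 × 12 = 1.5600
  age 6: 0.10 × 48 = 4.8000
  age 7: 0.07 × 57 = 3.9900
  age 8: 0.06 × 27 = 1.6200
  age 9: 0.04 × 46 = 1.8400
R₀ = 15.3900 + 8.1000 + 1.5600 + 4.8000 + 3.9900 + 1.6200 + 1.8400 = 37.3000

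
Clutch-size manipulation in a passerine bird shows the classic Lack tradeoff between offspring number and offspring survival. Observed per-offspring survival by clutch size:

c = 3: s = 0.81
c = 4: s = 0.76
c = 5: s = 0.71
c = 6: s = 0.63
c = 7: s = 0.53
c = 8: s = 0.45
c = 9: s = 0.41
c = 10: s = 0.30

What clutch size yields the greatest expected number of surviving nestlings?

Expected surviving nestlings = c × s(c):
  c=3: 3 × 0.81 = 2.430
  c=4: 4 × 0.76 = 3.040
  c=5: 5 × 0.71 = 3.550
  c=6: 6 × 0.63 = 3.780
  c=7: 7 × 0.53 = 3.710
  c=8: 8 × 0.45 = 3.600
  c=9: 9 × 0.41 = 3.690
  c=10: 10 × 0.30 = 3.000
Maximum at c = 6 (3.780 surviving nestlings).

6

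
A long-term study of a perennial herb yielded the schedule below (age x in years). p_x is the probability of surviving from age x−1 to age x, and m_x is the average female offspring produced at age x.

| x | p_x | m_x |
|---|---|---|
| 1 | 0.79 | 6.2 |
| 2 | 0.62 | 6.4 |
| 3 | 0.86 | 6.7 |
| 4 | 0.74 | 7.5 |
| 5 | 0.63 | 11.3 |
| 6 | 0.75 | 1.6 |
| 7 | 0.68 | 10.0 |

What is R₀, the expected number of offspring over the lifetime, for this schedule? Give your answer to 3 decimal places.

16.649

Survivorship from birth: l_x = p_1·p_2·…·p_x.
  l_1 = 0.79000
  l_2 = 0.48980
  l_3 = 0.42123
  l_4 = 0.31171
  l_5 = 0.19638
  l_6 = 0.14728
  l_7 = 0.10015
R₀ = Σ l_x m_x:
  age 1: 0.79000 × 6.2 = 4.8980
  age 2: 0.48980 × 6.4 = 3.1347
  age 3: 0.42123 × 6.7 = 2.8222
  age 4: 0.31171 × 7.5 = 2.3378
  age 5: 0.19638 × 11.3 = 2.2191
  age 6: 0.14728 × 1.6 = 0.2356
  age 7: 0.10015 × 10.0 = 1.0015
R₀ = 4.8980 + 3.1347 + 2.8222 + 2.3378 + 2.2191 + 0.2356 + 1.0015 = 16.6490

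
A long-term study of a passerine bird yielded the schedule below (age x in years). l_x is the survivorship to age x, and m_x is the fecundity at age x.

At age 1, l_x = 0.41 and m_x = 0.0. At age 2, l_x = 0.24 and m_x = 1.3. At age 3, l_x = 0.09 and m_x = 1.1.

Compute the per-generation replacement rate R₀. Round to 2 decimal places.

0.41

R₀ = Σ l_x m_x:
  age 1: 0.41 × 0.0 = 0.0000
  age 2: 0.24 × 1.3 = 0.3120
  age 3: 0.09 × 1.1 = 0.0990
R₀ = 0.0000 + 0.3120 + 0.0990 = 0.4110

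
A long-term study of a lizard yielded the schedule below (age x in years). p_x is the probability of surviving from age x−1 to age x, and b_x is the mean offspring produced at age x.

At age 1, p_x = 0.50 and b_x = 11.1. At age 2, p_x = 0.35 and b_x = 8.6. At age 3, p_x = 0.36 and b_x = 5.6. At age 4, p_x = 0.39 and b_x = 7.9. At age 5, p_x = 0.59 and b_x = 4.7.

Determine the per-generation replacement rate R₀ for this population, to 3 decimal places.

7.670

Survivorship from birth: l_x = p_1·p_2·…·p_x.
  l_1 = 0.50000
  l_2 = 0.17500
  l_3 = 0.06300
  l_4 = 0.02457
  l_5 = 0.01450
R₀ = Σ l_x b_x:
  age 1: 0.50000 × 11.1 = 5.5500
  age 2: 0.17500 × 8.6 = 1.5050
  age 3: 0.06300 × 5.6 = 0.3528
  age 4: 0.02457 × 7.9 = 0.1941
  age 5: 0.01450 × 4.7 = 0.0682
R₀ = 5.5500 + 1.5050 + 0.3528 + 0.1941 + 0.0682 = 7.6701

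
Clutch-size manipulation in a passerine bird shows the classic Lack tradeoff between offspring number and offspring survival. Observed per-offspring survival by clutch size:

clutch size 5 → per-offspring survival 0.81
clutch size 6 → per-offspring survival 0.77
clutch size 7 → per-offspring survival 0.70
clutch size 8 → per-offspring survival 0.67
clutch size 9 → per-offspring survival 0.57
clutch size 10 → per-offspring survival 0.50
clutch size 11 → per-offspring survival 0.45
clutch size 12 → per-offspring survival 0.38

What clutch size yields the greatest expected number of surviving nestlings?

Expected surviving nestlings = c × s(c):
  c=5: 5 × 0.81 = 4.050
  c=6: 6 × 0.77 = 4.620
  c=7: 7 × 0.70 = 4.900
  c=8: 8 × 0.67 = 5.360
  c=9: 9 × 0.57 = 5.130
  c=10: 10 × 0.50 = 5.000
  c=11: 11 × 0.45 = 4.950
  c=12: 12 × 0.38 = 4.560
Maximum at c = 8 (5.360 surviving nestlings).

8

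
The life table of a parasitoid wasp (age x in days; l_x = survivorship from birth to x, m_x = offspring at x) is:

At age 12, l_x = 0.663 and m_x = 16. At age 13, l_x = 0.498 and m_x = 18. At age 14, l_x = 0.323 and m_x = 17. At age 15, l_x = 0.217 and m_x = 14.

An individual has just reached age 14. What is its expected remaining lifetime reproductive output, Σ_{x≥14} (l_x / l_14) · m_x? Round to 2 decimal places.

26.41

l_14 = 0.323. Conditional survival from age 14 to x is l_x / l_14.
  x=14: (0.323/0.323) × 17 = 17.0000
  x=15: (0.217/0.323) × 14 = 9.4056
Sum = 17.0000 + 9.4056 = 26.4056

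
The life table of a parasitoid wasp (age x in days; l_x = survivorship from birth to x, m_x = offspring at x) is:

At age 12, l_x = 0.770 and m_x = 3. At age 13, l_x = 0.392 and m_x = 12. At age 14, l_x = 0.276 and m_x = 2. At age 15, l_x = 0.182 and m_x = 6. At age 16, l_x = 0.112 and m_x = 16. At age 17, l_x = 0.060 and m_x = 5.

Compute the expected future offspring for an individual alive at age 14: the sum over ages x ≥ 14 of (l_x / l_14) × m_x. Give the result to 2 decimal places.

l_14 = 0.276. Conditional survival from age 14 to x is l_x / l_14.
  x=14: (0.276/0.276) × 2 = 2.0000
  x=15: (0.182/0.276) × 6 = 3.9565
  x=16: (0.112/0.276) × 16 = 6.4928
  x=17: (0.060/0.276) × 5 = 1.0870
Sum = 2.0000 + 3.9565 + 6.4928 + 1.0870 = 13.5362

13.54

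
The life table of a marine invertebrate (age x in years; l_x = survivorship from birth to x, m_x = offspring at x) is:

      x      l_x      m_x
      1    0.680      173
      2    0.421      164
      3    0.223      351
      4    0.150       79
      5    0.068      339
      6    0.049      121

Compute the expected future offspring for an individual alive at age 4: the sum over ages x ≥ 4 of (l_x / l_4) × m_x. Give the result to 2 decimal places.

272.21

l_4 = 0.150. Conditional survival from age 4 to x is l_x / l_4.
  x=4: (0.150/0.150) × 79 = 79.0000
  x=5: (0.068/0.150) × 339 = 153.6800
  x=6: (0.049/0.150) × 121 = 39.5267
Sum = 79.0000 + 153.6800 + 39.5267 = 272.2067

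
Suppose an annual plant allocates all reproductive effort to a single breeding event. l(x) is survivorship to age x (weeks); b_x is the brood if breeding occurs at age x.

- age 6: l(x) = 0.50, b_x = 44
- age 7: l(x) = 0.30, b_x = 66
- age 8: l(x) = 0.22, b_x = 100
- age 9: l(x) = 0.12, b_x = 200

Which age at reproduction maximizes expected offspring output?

9

Expected offspring if breeding at age x = l(x) × b_x:
  age 6: 0.50 × 44 = 22.000
  age 7: 0.30 × 66 = 19.800
  age 8: 0.22 × 100 = 22.000
  age 9: 0.12 × 200 = 24.000
Maximum at age 9 (24.000).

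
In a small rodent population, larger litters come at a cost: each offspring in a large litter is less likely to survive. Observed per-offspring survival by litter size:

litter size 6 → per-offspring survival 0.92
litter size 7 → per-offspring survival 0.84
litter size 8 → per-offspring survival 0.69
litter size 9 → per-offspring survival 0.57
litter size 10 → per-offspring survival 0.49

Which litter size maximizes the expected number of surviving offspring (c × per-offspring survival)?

Expected surviving offspring = c × s(c):
  c=6: 6 × 0.92 = 5.520
  c=7: 7 × 0.84 = 5.880
  c=8: 8 × 0.69 = 5.520
  c=9: 9 × 0.57 = 5.130
  c=10: 10 × 0.49 = 4.900
Maximum at c = 7 (5.880 surviving offspring).

7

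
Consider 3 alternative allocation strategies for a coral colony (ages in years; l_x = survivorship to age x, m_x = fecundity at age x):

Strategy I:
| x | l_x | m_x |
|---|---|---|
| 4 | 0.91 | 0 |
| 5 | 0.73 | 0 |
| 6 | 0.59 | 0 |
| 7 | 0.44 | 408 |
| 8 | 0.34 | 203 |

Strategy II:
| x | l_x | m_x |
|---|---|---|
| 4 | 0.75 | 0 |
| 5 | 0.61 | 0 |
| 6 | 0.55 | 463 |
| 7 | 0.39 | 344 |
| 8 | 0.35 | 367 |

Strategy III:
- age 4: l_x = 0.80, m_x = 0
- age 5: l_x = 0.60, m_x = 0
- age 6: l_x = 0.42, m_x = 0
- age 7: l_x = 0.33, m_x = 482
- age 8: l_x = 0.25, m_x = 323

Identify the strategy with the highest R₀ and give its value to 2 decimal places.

517.26

Strategy I: R₀ = 0.91×0 + 0.73×0 + 0.59×0 + 0.44×408 + 0.34×203 = 248.5400
Strategy II: R₀ = 0.75×0 + 0.61×0 + 0.55×463 + 0.39×344 + 0.35×367 = 517.2600
Strategy III: R₀ = 0.80×0 + 0.60×0 + 0.42×0 + 0.33×482 + 0.25×323 = 239.8100
Highest R₀: strategy II with 517.2600.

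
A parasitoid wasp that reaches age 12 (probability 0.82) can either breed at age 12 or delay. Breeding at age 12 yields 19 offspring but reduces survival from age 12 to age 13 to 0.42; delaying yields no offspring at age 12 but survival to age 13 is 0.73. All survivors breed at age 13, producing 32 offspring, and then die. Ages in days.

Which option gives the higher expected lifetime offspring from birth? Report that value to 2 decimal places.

26.60

breed at age 12: R₀ = 0.82 × (19 + 0.42 × 32) = 0.82 × 32.4400 = 26.6008
delay to age 13: R₀ = 0.82 × (0.73 × 32) = 0.82 × 23.3600 = 19.1552
Higher: breed at age 12 (26.6008).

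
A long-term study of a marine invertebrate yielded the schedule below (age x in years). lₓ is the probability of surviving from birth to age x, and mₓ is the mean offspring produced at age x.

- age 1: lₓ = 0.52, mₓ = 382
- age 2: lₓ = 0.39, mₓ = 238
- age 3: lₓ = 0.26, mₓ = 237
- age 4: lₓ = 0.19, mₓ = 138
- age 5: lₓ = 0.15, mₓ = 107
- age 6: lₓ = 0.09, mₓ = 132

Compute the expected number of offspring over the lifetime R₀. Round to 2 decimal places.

R₀ = Σ lₓ mₓ:
  age 1: 0.52 × 382 = 198.6400
  age 2: 0.39 × 238 = 92.8200
  age 3: 0.26 × 237 = 61.6200
  age 4: 0.19 × 138 = 26.2200
  age 5: 0.15 × 107 = 16.0500
  age 6: 0.09 × 132 = 11.8800
R₀ = 198.6400 + 92.8200 + 61.6200 + 26.2200 + 16.0500 + 11.8800 = 407.2300

407.23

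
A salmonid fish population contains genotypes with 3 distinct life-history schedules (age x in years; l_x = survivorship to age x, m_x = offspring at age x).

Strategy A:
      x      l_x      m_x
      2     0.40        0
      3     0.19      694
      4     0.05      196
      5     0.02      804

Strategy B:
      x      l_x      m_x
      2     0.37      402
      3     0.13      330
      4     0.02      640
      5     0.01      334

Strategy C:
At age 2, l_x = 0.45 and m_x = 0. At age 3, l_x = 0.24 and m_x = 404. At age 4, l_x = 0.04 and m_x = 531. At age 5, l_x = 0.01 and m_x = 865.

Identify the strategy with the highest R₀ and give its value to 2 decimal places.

Strategy A: R₀ = 0.40×0 + 0.19×694 + 0.05×196 + 0.02×804 = 157.7400
Strategy B: R₀ = 0.37×402 + 0.13×330 + 0.02×640 + 0.01×334 = 207.7800
Strategy C: R₀ = 0.45×0 + 0.24×404 + 0.04×531 + 0.01×865 = 126.8500
Highest R₀: strategy B with 207.7800.

207.78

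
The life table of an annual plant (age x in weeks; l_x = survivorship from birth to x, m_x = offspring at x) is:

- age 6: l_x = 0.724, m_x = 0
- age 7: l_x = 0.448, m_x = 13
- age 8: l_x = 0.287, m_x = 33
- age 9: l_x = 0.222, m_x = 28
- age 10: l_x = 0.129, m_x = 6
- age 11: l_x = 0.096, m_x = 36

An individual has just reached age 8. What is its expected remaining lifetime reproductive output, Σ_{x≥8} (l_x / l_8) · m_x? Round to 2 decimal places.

l_8 = 0.287. Conditional survival from age 8 to x is l_x / l_8.
  x=8: (0.287/0.287) × 33 = 33.0000
  x=9: (0.222/0.287) × 28 = 21.6585
  x=10: (0.129/0.287) × 6 = 2.6969
  x=11: (0.096/0.287) × 36 = 12.0418
Sum = 33.0000 + 21.6585 + 2.6969 + 12.0418 = 69.3972

69.40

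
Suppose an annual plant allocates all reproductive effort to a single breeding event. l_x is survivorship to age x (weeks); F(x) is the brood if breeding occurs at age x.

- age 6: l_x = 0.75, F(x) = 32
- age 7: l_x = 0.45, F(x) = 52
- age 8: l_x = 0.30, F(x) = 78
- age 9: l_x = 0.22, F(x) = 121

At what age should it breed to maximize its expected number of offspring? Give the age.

9

Expected offspring if breeding at age x = l_x × F(x):
  age 6: 0.75 × 32 = 24.000
  age 7: 0.45 × 52 = 23.400
  age 8: 0.30 × 78 = 23.400
  age 9: 0.22 × 121 = 26.620
Maximum at age 9 (26.620).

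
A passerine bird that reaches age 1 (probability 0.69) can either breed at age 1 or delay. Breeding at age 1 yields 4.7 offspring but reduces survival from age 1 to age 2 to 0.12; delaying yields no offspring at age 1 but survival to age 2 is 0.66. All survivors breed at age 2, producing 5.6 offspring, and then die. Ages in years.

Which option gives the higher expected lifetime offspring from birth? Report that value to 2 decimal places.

3.71

breed at age 1: R₀ = 0.69 × (4.7 + 0.12 × 5.6) = 0.69 × 5.3720 = 3.7067
delay to age 2: R₀ = 0.69 × (0.66 × 5.6) = 0.69 × 3.6960 = 2.5502
Higher: breed at age 1 (3.7067).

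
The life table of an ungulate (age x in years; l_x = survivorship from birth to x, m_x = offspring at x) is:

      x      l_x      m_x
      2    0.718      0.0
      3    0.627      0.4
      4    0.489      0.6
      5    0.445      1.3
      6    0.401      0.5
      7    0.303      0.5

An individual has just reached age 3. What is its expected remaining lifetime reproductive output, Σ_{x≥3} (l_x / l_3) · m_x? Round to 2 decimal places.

l_3 = 0.627. Conditional survival from age 3 to x is l_x / l_3.
  x=3: (0.627/0.627) × 0.4 = 0.4000
  x=4: (0.489/0.627) × 0.6 = 0.4679
  x=5: (0.445/0.627) × 1.3 = 0.9226
  x=6: (0.401/0.627) × 0.5 = 0.3198
  x=7: (0.303/0.627) × 0.5 = 0.2416
Sum = 0.4000 + 0.4679 + 0.9226 + 0.3198 + 0.2416 = 2.3520

2.35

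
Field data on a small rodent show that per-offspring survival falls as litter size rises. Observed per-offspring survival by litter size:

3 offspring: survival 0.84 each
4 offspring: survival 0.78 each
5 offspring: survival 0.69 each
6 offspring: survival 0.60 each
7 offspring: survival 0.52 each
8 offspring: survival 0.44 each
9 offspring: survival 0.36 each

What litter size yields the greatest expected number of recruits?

7

Expected recruits = c × s(c):
  c=3: 3 × 0.84 = 2.520
  c=4: 4 × 0.78 = 3.120
  c=5: 5 × 0.69 = 3.450
  c=6: 6 × 0.60 = 3.600
  c=7: 7 × 0.52 = 3.640
  c=8: 8 × 0.44 = 3.520
  c=9: 9 × 0.36 = 3.240
Maximum at c = 7 (3.640 recruits).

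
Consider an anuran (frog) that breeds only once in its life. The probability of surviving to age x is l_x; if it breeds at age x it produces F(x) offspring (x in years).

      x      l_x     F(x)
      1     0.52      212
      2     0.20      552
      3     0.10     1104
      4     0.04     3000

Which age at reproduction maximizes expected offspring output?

Expected offspring if breeding at age x = l_x × F(x):
  age 1: 0.52 × 212 = 110.240
  age 2: 0.20 × 552 = 110.400
  age 3: 0.10 × 1104 = 110.400
  age 4: 0.04 × 3000 = 120.000
Maximum at age 4 (120.000).

4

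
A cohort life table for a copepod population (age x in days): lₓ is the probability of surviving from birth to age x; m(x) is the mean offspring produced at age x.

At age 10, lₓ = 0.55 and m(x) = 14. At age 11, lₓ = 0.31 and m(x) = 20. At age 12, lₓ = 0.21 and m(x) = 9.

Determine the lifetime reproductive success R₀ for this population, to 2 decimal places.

R₀ = Σ lₓ m(x):
  age 10: 0.55 × 14 = 7.7000
  age 11: 0.31 × 20 = 6.2000
  age 12: 0.21 × 9 = 1.8900
R₀ = 7.7000 + 6.2000 + 1.8900 = 15.7900

15.79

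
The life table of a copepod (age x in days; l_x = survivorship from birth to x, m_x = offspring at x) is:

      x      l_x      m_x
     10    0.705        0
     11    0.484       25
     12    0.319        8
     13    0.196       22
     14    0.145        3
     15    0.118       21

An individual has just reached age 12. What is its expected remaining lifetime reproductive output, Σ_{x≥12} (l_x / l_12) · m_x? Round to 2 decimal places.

30.65

l_12 = 0.319. Conditional survival from age 12 to x is l_x / l_12.
  x=12: (0.319/0.319) × 8 = 8.0000
  x=13: (0.196/0.319) × 22 = 13.5172
  x=14: (0.145/0.319) × 3 = 1.3636
  x=15: (0.118/0.319) × 21 = 7.7680
Sum = 8.0000 + 13.5172 + 1.3636 + 7.7680 = 30.6489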